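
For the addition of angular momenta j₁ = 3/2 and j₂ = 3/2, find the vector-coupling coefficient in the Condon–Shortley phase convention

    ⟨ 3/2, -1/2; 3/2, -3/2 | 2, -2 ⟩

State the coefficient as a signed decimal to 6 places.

j₁+j₂−J=1  J+j₁−j₂=2  J−j₁+j₂=2  j₁+j₂+J+1=6
(j₁±m₁, j₂±m₂, J±M) = (1,2,0,3,0,4)
P² = 8
sum k=0..0:
  [0] +1/4 = 1/4
S = 1/4
C² = P²·S² = 1/2 ; C = +0.707107

+0.707107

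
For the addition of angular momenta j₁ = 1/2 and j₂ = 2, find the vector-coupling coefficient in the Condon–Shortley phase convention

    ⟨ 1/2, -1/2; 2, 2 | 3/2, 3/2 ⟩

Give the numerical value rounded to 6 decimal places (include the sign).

√[4·1!0!3!/5! · 0!1!4!0!3!0!] = √(144/5)
  +(−1)^1/∏(1,0,0,3,0,0)! = -1/6  (running -1/6)
⟨..|..⟩ = √(144/5)·(-1/6) = -0.894427

−√(4/5) = -0.894427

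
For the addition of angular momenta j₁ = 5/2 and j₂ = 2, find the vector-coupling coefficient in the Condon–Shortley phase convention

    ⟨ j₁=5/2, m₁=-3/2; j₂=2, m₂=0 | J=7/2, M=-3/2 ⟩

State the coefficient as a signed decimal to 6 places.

−√(2/7) ≈ -0.534522

j₁+j₂−J=1  J+j₁−j₂=4  J−j₁+j₂=3  j₁+j₂+J+1=9
(j₁±m₁, j₂±m₂, J±M) = (1,4,2,2,2,5)
P² = 512/7
sum k=0..1:
  [0] +1/48 = 1/48
  [1] −1/12 = -1/12
S = -1/16
C² = P²·S² = 2/7 ; C = -0.534522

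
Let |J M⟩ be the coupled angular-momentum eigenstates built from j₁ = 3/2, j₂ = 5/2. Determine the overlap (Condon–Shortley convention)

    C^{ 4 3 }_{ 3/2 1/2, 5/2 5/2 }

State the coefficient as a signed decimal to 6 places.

+0.612372  (= +√(3/8))

√[9·0!3!5!/9! · 2!1!5!0!7!1!] = √(21600)
  +(−1)^0/∏(0,0,1,5,2,0)! = 1/240  (running 1/240)
⟨..|..⟩ = √(21600)·(1/240) = +0.612372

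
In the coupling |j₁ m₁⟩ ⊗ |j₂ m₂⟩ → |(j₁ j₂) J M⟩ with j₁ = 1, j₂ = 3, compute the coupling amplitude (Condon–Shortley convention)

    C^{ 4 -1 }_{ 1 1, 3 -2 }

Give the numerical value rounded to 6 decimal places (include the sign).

√[9·0!2!6!/9! · 2!0!1!5!3!5!] = √(43200/7)
  +(−1)^0/∏(0,0,0,1,2,5)! = 1/240  (running 1/240)
⟨..|..⟩ = √(43200/7)·(1/240) = +0.327327

+0.327327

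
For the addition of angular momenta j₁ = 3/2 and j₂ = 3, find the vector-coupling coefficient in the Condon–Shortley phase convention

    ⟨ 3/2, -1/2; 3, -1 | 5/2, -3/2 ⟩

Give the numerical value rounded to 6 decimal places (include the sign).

−√(7/20) ≈ -0.591608

triangle: 2!*1!*4!/8! = 48/40320
(j±m)!: 1!*2!*2!*4!*1!*4! = 2304
prefactor² = (2J+1)*Δ*N² = 576/35
  k=1: −1/(1!*1!*1!*1!*0!*3!) = -1/6
  k=2: +1/(2!*0!*0!*0!*1!*4!) = 1/48
Σ = -7/48  ⇒  CG² = 576/35*(-7/48)² = 7/20
CG = −√(7/20) = -0.591608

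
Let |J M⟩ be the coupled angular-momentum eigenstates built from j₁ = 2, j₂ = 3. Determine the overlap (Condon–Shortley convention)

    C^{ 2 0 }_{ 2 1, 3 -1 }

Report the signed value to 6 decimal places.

−√(1/7) ≈ -0.377964

√[5·3!1!3!/8! · 3!1!2!4!2!2!] = √(36/7)
  +(−1)^0/∏(0,3,1,2,0,1)! = 1/12  (running 1/12)
  +(−1)^1/∏(1,2,0,1,1,2)! = -1/4  (running -1/6)
⟨..|..⟩ = √(36/7)·(-1/6) = -0.377964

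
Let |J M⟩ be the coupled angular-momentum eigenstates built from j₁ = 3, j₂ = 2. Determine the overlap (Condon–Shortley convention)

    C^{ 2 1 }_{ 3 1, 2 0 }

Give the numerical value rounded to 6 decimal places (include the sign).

j₁+j₂−J=3  J+j₁−j₂=3  J−j₁+j₂=1  j₁+j₂+J+1=8
(j₁±m₁, j₂±m₂, J±M) = (4,2,2,2,3,1)
P² = 36/7
sum k=1..2:
  [1] −1/4 = -1/4
  [2] +1/12 = 1/12
S = -1/6
C² = P²·S² = 1/7 ; C = -0.377964

−√(1/7) ≈ -0.377964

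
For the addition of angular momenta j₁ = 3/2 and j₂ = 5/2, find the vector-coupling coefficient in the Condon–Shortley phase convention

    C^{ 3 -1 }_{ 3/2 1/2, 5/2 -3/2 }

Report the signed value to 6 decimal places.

+0.639010

triangle: 1!*2!*4!/8! = 48/40320
(j±m)!: 2!*1!*1!*4!*2!*4! = 2304
prefactor² = (2J+1)*Δ*N² = 96/5
  k=0: +1/(0!*1!*1!*1!*1!*3!) = 1/6
  k=1: −1/(1!*0!*0!*0!*2!*4!) = -1/48
Σ = 7/48  ⇒  CG² = 96/5*7/48² = 49/120
CG = +√(49/120) = +0.639010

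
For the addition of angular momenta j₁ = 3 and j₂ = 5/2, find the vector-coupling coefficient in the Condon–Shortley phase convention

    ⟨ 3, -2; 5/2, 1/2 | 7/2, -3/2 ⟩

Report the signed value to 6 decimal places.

j₁+j₂−J=2  J+j₁−j₂=4  J−j₁+j₂=3  j₁+j₂+J+1=10
(j₁±m₁, j₂±m₂, J±M) = (1,5,3,2,2,5)
P² = 1536/7
sum k=1..2:
  [1] −1/48 = -1/48
  [2] +1/24 = 1/24
S = 1/48
C² = P²·S² = 2/21 ; C = +0.308607

+0.308607  (= +√(2/21))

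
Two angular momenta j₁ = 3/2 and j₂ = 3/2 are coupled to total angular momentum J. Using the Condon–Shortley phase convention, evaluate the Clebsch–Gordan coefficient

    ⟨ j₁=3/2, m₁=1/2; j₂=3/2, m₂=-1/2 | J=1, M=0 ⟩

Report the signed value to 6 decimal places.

−√(1/20) ≈ -0.223607

√[3·2!1!1!/5! · 2!1!1!2!1!1!] = √(1/5)
  +(−1)^0/∏(0,2,1,1,0,0)! = 1/2  (running 1/2)
  +(−1)^1/∏(1,1,0,0,1,1)! = -1  (running -1/2)
⟨..|..⟩ = √(1/5)·(-1/2) = -0.223607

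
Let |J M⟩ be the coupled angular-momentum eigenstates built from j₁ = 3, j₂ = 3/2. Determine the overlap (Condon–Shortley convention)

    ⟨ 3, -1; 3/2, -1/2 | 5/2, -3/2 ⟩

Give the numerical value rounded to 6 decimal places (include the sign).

-0.591608  (= −√(7/20))

triangle: 2!×4!×1!/8! = 48/40320
(j±m)!: 2!×4!×1!×2!×1!×4! = 2304
prefactor² = (2J+1)×Δ×N² = 576/35
  k=0: +1/(0!×2!×4!×1!×0!×0!) = 1/48
  k=1: −1/(1!×1!×3!×0!×1!×1!) = -1/6
Σ = -7/48  ⇒  CG² = 576/35×(-7/48)² = 7/20
CG = −√(7/20) = -0.591608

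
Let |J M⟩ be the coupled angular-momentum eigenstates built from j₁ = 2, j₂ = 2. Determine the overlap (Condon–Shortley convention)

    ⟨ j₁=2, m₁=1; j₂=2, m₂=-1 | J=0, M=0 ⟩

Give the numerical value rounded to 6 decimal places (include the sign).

j₁+j₂−J=4  J+j₁−j₂=0  J−j₁+j₂=0  j₁+j₂+J+1=5
(j₁±m₁, j₂±m₂, J±M) = (3,1,1,3,0,0)
P² = 36/5
sum k=1..1:
  [1] −1/6 = -1/6
S = -1/6
C² = P²·S² = 1/5 ; C = -0.447214

-0.447214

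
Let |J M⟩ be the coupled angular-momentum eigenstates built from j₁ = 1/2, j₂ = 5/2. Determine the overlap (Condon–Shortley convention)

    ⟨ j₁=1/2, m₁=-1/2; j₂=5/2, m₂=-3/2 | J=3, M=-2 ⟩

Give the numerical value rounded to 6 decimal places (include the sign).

triangle: 0!*1!*5!/7! = 120/5040
(j±m)!: 0!*1!*1!*4!*1!*5! = 2880
prefactor² = (2J+1)*Δ*N² = 480
  k=0: +1/(0!*0!*1!*1!*0!*4!) = 1/24
Σ = 1/24  ⇒  CG² = 480*1/24² = 5/6
CG = +√(5/6) = +0.912871

+√(5/6) ≈ +0.912871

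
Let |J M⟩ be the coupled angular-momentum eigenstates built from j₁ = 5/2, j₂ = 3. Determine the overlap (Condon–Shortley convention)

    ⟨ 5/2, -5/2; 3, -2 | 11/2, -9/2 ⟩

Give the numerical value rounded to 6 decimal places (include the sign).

+0.738549  (= +√(6/11))

j₁+j₂−J=0  J+j₁−j₂=5  J−j₁+j₂=6  j₁+j₂+J+1=12
(j₁±m₁, j₂±m₂, J±M) = (0,5,1,5,1,10)
P² = 1244160000/11
sum k=0..0:
  [0] +1/14400 = 1/14400
S = 1/14400
C² = P²·S² = 6/11 ; C = +0.738549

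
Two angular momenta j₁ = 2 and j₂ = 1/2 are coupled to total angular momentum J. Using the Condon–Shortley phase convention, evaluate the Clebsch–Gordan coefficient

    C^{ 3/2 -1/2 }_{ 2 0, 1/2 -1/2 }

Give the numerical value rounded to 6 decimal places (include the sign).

+0.632456  (= +√(2/5))

triangle: 1!×3!×0!/5! = 6/120
(j±m)!: 2!×2!×0!×1!×1!×2! = 8
prefactor² = (2J+1)×Δ×N² = 8/5
  k=0: +1/(0!×1!×2!×0!×1!×0!) = 1/2
Σ = 1/2  ⇒  CG² = 8/5×1/2² = 2/5
CG = +√(2/5) = +0.632456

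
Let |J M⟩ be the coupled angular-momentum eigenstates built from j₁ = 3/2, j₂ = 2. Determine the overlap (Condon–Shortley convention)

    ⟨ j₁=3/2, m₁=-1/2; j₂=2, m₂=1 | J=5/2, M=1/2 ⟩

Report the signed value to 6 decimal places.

triangle: 1!*2!*3!/7! = 12/5040
(j±m)!: 1!*2!*3!*1!*3!*2! = 144
prefactor² = (2J+1)*Δ*N² = 72/35
  k=0: +1/(0!*1!*2!*3!*0!*0!) = 1/12
  k=1: −1/(1!*0!*1!*2!*1!*1!) = -1/2
Σ = -5/12  ⇒  CG² = 72/35*(-5/12)² = 5/14
CG = −√(5/14) = -0.597614

-0.597614  (= −√(5/14))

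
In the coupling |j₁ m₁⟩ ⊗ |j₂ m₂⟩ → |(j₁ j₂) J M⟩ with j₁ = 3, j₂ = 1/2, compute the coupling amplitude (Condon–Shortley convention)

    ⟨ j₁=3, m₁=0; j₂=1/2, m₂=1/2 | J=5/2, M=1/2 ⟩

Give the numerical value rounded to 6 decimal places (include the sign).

triangle: 1!*5!*0!/7! = 120/5040
(j±m)!: 3!*3!*1!*0!*3!*2! = 432
prefactor² = (2J+1)*Δ*N² = 432/7
  k=1: −1/(1!*0!*2!*0!*3!*0!) = -1/12
Σ = -1/12  ⇒  CG² = 432/7*(-1/12)² = 3/7
CG = −√(3/7) = -0.654654

−√(3/7) = -0.654654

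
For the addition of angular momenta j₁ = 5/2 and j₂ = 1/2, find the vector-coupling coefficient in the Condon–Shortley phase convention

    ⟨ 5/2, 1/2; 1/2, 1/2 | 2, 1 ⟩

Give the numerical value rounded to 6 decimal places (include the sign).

−√(1/3) = -0.577350

j₁+j₂−J=1  J+j₁−j₂=4  J−j₁+j₂=0  j₁+j₂+J+1=6
(j₁±m₁, j₂±m₂, J±M) = (3,2,1,0,3,1)
P² = 12
sum k=1..1:
  [1] −1/6 = -1/6
S = -1/6
C² = P²·S² = 1/3 ; C = -0.577350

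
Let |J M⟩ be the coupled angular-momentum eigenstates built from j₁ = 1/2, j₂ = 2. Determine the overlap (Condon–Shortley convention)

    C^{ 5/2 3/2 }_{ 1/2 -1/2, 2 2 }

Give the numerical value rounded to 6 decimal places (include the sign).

triangle: 0!*1!*4!/6! = 24/720
(j±m)!: 0!*1!*4!*0!*4!*1! = 576
prefactor² = (2J+1)*Δ*N² = 576/5
  k=0: +1/(0!*0!*1!*4!*0!*0!) = 1/24
Σ = 1/24  ⇒  CG² = 576/5*1/24² = 1/5
CG = +√(1/5) = +0.447214

+√(1/5) ≈ +0.447214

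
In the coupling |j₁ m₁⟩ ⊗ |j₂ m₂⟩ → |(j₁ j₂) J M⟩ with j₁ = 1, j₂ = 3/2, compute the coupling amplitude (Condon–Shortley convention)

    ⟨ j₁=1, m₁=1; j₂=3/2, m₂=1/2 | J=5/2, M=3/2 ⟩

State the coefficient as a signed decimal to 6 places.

+0.774597  (= +√(3/5))

j₁+j₂−J=0  J+j₁−j₂=2  J−j₁+j₂=3  j₁+j₂+J+1=6
(j₁±m₁, j₂±m₂, J±M) = (2,0,2,1,4,1)
P² = 48/5
sum k=0..0:
  [0] +1/4 = 1/4
S = 1/4
C² = P²·S² = 3/5 ; C = +0.774597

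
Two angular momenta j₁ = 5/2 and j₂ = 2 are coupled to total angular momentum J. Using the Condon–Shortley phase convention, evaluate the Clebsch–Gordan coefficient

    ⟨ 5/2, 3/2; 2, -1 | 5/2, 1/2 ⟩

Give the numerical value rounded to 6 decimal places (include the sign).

+0.414039  (= +√(6/35))

j₁+j₂−J=2  J+j₁−j₂=3  J−j₁+j₂=2  j₁+j₂+J+1=8
(j₁±m₁, j₂±m₂, J±M) = (4,1,1,3,3,2)
P² = 216/35
sum k=0..1:
  [0] +1/4 = 1/4
  [1] −1/12 = -1/12
S = 1/6
C² = P²·S² = 6/35 ; C = +0.414039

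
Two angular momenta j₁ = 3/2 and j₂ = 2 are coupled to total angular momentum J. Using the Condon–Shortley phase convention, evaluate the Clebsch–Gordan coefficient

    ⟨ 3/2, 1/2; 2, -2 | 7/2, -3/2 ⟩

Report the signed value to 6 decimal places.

+0.377964  (= +√(1/7))

j₁+j₂−J=0  J+j₁−j₂=3  J−j₁+j₂=4  j₁+j₂+J+1=8
(j₁±m₁, j₂±m₂, J±M) = (2,1,0,4,2,5)
P² = 2304/7
sum k=0..0:
  [0] +1/48 = 1/48
S = 1/48
C² = P²·S² = 1/7 ; C = +0.377964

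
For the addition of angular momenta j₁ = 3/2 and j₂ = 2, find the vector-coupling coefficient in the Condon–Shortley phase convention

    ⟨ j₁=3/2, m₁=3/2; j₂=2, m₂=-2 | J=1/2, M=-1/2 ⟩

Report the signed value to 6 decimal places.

+√(2/5) = +0.632456

√[2·3!0!1!/5! · 3!0!0!4!0!1!] = √(72/5)
  +(−1)^0/∏(0,3,0,0,0,1)! = 1/6  (running 1/6)
⟨..|..⟩ = √(72/5)·(1/6) = +0.632456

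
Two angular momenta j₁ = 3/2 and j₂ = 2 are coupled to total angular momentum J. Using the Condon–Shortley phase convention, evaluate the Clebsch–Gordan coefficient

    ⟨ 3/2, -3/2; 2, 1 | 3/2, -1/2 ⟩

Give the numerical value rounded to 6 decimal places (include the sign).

√[4·2!1!2!/6! · 0!3!3!1!1!2!] = √(8/5)
  +(−1)^2/∏(2,0,1,1,0,1)! = 1/2  (running 1/2)
⟨..|..⟩ = √(8/5)·(1/2) = +0.632456

+0.632456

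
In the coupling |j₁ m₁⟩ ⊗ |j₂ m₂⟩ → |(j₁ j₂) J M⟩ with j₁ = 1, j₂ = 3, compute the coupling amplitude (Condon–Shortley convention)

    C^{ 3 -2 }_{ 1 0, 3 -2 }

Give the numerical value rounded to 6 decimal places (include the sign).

+√(1/3) = +0.577350

triangle: 1!·1!·5!/8! = 120/40320
(j±m)!: 1!·1!·1!·5!·1!·5! = 14400
prefactor² = (2J+1)·Δ·N² = 300
  k=0: +1/(0!·1!·1!·1!·0!·4!) = 1/24
  k=1: −1/(1!·0!·0!·0!·1!·5!) = -1/120
Σ = 1/30  ⇒  CG² = 300·1/30² = 1/3
CG = +√(1/3) = +0.577350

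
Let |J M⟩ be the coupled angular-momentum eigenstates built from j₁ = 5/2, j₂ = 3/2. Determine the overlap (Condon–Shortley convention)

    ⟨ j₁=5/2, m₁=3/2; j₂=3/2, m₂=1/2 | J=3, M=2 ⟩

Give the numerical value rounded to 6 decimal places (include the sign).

+0.288675

j₁+j₂−J=1  J+j₁−j₂=4  J−j₁+j₂=2  j₁+j₂+J+1=8
(j₁±m₁, j₂±m₂, J±M) = (4,1,2,1,5,1)
P² = 48
sum k=0..1:
  [0] +1/12 = 1/12
  [1] −1/24 = -1/24
S = 1/24
C² = P²·S² = 1/12 ; C = +0.288675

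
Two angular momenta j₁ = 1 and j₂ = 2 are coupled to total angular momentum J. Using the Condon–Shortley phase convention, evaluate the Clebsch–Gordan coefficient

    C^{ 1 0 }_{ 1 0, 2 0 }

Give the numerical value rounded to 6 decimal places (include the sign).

−√(2/5) ≈ -0.632456

√[3·2!0!2!/5! · 1!1!2!2!1!1!] = √(2/5)
  +(−1)^1/∏(1,1,0,1,0,1)! = -1  (running -1)
⟨..|..⟩ = √(2/5)·(-1) = -0.632456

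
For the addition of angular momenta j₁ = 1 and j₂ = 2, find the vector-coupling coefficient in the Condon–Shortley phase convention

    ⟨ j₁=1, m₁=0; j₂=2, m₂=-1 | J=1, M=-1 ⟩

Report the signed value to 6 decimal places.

j₁+j₂−J=2  J+j₁−j₂=0  J−j₁+j₂=2  j₁+j₂+J+1=5
(j₁±m₁, j₂±m₂, J±M) = (1,1,1,3,0,2)
P² = 6/5
sum k=1..1:
  [1] −1/2 = -1/2
S = -1/2
C² = P²·S² = 3/10 ; C = -0.547723

-0.547723  (= −√(3/10))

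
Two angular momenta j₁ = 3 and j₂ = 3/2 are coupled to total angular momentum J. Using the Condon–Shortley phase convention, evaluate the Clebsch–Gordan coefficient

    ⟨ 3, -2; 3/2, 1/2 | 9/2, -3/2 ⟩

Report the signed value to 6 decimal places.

j₁+j₂−J=0  J+j₁−j₂=6  J−j₁+j₂=3  j₁+j₂+J+1=10
(j₁±m₁, j₂±m₂, J±M) = (1,5,2,1,3,6)
P² = 86400/7
sum k=0..0:
  [0] +1/240 = 1/240
S = 1/240
C² = P²·S² = 3/14 ; C = +0.462910

+√(3/14) = +0.462910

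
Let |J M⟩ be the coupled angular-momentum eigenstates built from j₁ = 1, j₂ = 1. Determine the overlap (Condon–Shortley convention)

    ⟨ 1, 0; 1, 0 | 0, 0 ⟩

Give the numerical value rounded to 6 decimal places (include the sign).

−√(1/3) = -0.577350

triangle: 2!*0!*0!/3! = 2/6
(j±m)!: 1!*1!*1!*1!*0!*0! = 1
prefactor² = (2J+1)*Δ*N² = 1/3
  k=1: −1/(1!*1!*0!*0!*0!*0!) = -1
Σ = -1  ⇒  CG² = 1/3*(-1)² = 1/3
CG = −√(1/3) = -0.577350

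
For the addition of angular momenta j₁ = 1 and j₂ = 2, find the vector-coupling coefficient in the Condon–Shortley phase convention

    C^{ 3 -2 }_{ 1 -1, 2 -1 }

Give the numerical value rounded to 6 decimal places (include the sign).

+0.816497

j₁+j₂−J=0  J+j₁−j₂=2  J−j₁+j₂=4  j₁+j₂+J+1=7
(j₁±m₁, j₂±m₂, J±M) = (0,2,1,3,1,5)
P² = 96
sum k=0..0:
  [0] +1/12 = 1/12
S = 1/12
C² = P²·S² = 2/3 ; C = +0.816497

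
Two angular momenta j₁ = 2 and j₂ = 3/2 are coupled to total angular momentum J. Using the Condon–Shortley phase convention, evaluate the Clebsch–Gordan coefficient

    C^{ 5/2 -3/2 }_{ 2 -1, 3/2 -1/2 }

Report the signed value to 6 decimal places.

-0.169031

√[6·1!3!2!/7! · 1!3!1!2!1!4!] = √(144/35)
  +(−1)^0/∏(0,1,3,1,0,1)! = 1/6  (running 1/6)
  +(−1)^1/∏(1,0,2,0,1,2)! = -1/4  (running -1/12)
⟨..|..⟩ = √(144/35)·(-1/12) = -0.169031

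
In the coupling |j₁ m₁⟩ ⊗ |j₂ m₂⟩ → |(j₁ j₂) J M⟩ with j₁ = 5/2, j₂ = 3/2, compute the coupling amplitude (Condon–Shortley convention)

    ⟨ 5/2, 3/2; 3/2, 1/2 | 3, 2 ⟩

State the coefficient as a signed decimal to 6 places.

√[7·1!4!2!/8! · 4!1!2!1!5!1!] = √(48)
  +(−1)^0/∏(0,1,1,2,3,0)! = 1/12  (running 1/12)
  +(−1)^1/∏(1,0,0,1,4,1)! = -1/24  (running 1/24)
⟨..|..⟩ = √(48)·(1/24) = +0.288675

+0.288675  (= +√(1/12))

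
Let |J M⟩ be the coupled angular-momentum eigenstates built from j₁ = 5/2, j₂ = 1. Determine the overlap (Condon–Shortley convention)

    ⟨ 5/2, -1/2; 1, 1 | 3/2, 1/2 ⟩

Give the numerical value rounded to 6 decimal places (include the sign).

triangle: 2!·3!·0!/6! = 12/720
(j±m)!: 2!·3!·2!·0!·2!·1! = 48
prefactor² = (2J+1)·Δ·N² = 16/5
  k=2: +1/(2!·0!·1!·0!·2!·0!) = 1/4
Σ = 1/4  ⇒  CG² = 16/5·1/4² = 1/5
CG = +√(1/5) = +0.447214

+√(1/5) = +0.447214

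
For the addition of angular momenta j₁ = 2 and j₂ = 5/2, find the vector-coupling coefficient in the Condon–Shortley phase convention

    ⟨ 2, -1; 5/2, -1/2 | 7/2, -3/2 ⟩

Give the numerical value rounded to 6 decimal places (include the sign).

−√(2/21) ≈ -0.308607

triangle: 1!×3!×4!/9! = 144/362880
(j±m)!: 1!×3!×2!×3!×2!×5! = 17280
prefactor² = (2J+1)×Δ×N² = 384/7
  k=0: +1/(0!×1!×3!×2!×0!×2!) = 1/24
  k=1: −1/(1!×0!×2!×1!×1!×3!) = -1/12
Σ = -1/24  ⇒  CG² = 384/7×(-1/24)² = 2/21
CG = −√(2/21) = -0.308607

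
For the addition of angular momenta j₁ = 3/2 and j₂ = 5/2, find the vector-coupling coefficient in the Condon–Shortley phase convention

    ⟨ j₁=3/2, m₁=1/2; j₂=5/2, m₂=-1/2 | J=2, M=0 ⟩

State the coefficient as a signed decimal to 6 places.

j₁+j₂−J=2  J+j₁−j₂=1  J−j₁+j₂=3  j₁+j₂+J+1=7
(j₁±m₁, j₂±m₂, J±M) = (2,1,2,3,2,2)
P² = 8/7
sum k=0..1:
  [0] +1/4 = 1/4
  [1] −1/2 = -1/2
S = -1/4
C² = P²·S² = 1/14 ; C = -0.267261

−√(1/14) ≈ -0.267261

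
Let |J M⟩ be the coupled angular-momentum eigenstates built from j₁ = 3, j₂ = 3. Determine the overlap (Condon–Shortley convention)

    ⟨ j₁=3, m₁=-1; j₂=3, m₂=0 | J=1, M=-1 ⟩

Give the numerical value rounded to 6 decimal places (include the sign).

triangle: 5!×1!×1!/8! = 120/40320
(j±m)!: 2!×4!×3!×3!×0!×2! = 3456
prefactor² = (2J+1)×Δ×N² = 216/7
  k=3: −1/(3!×2!×1!×0!×0!×1!) = -1/12
Σ = -1/12  ⇒  CG² = 216/7×(-1/12)² = 3/14
CG = −√(3/14) = -0.462910

-0.462910  (= −√(3/14))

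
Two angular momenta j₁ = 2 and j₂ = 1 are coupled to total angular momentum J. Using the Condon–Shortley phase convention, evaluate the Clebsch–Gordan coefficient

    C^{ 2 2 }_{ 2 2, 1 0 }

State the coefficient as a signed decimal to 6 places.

√[5·1!3!1!/6! · 4!0!1!1!4!0!] = √(24)
  +(−1)^0/∏(0,1,0,1,3,0)! = 1/6  (running 1/6)
⟨..|..⟩ = √(24)·(1/6) = +0.816497

+√(2/3) = +0.816497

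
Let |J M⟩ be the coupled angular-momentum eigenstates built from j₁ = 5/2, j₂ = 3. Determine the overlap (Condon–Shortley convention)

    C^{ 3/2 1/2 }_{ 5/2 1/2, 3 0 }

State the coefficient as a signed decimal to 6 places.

j₁+j₂−J=4  J+j₁−j₂=1  J−j₁+j₂=2  j₁+j₂+J+1=8
(j₁±m₁, j₂±m₂, J±M) = (3,2,3,3,2,1)
P² = 144/35
sum k=1..2:
  [1] −1/12 = -1/12
  [2] +1/4 = 1/4
S = 1/6
C² = P²·S² = 4/35 ; C = +0.338062

+0.338062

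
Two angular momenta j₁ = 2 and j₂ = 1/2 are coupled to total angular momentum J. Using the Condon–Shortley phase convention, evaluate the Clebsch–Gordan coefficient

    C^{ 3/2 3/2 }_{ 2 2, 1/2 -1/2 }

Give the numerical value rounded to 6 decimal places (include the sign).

+√(4/5) = +0.894427

√[4·1!3!0!/5! · 4!0!0!1!3!0!] = √(144/5)
  +(−1)^0/∏(0,1,0,0,3,0)! = 1/6  (running 1/6)
⟨..|..⟩ = √(144/5)·(1/6) = +0.894427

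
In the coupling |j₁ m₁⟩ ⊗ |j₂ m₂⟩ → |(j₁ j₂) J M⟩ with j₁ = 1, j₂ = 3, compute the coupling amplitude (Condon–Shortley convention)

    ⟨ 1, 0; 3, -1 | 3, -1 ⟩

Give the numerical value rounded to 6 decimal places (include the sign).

√[7·1!1!5!/8! · 1!1!2!4!2!4!] = √(48)
  +(−1)^0/∏(0,1,1,2,0,3)! = 1/12  (running 1/12)
  +(−1)^1/∏(1,0,0,1,1,4)! = -1/24  (running 1/24)
⟨..|..⟩ = √(48)·(1/24) = +0.288675

+0.288675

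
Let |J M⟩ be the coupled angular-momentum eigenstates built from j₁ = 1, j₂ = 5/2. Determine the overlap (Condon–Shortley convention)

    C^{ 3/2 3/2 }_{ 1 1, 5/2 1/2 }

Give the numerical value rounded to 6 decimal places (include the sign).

+√(1/15) ≈ +0.258199

√[4·2!0!3!/6! · 2!0!3!2!3!0!] = √(48/5)
  +(−1)^0/∏(0,2,0,3,0,0)! = 1/12  (running 1/12)
⟨..|..⟩ = √(48/5)·(1/12) = +0.258199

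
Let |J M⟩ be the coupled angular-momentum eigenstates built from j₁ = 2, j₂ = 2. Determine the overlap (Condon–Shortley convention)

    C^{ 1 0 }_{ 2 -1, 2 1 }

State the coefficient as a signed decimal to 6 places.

+0.316228  (= +√(1/10))

triangle: 3!*1!*1!/6! = 6/720
(j±m)!: 1!*3!*3!*1!*1!*1! = 36
prefactor² = (2J+1)*Δ*N² = 9/10
  k=2: +1/(2!*1!*1!*1!*0!*0!) = 1/2
  k=3: −1/(3!*0!*0!*0!*1!*1!) = -1/6
Σ = 1/3  ⇒  CG² = 9/10*1/3² = 1/10
CG = +√(1/10) = +0.316228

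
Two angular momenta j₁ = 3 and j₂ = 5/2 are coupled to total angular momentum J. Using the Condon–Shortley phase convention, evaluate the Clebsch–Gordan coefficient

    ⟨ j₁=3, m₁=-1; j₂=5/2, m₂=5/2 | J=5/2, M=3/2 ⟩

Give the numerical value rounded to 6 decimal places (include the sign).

triangle: 3!×3!×2!/9! = 72/362880
(j±m)!: 2!×4!×5!×0!×4!×1! = 138240
prefactor² = (2J+1)×Δ×N² = 1152/7
  k=3: −1/(3!×0!×1!×2!×2!×0!) = -1/24
Σ = -1/24  ⇒  CG² = 1152/7×(-1/24)² = 2/7
CG = −√(2/7) = -0.534522

−√(2/7) = -0.534522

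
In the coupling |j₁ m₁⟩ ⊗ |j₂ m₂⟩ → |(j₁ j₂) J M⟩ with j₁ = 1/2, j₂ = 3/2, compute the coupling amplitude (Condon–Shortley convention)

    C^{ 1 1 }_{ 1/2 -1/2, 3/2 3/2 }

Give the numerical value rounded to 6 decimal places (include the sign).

j₁+j₂−J=1  J+j₁−j₂=0  J−j₁+j₂=2  j₁+j₂+J+1=4
(j₁±m₁, j₂±m₂, J±M) = (0,1,3,0,2,0)
P² = 3
sum k=1..1:
  [1] −1/2 = -1/2
S = -1/2
C² = P²·S² = 3/4 ; C = -0.866025

−√(3/4) = -0.866025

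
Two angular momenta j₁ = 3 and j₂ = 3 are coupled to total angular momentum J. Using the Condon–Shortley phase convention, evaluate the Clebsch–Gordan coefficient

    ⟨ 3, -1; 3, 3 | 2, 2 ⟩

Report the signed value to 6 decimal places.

triangle: 4!*2!*2!/9! = 96/362880
(j±m)!: 2!*4!*6!*0!*4!*0! = 829440
prefactor² = (2J+1)*Δ*N² = 7680/7
  k=4: +1/(4!*0!*0!*2!*2!*0!) = 1/96
Σ = 1/96  ⇒  CG² = 7680/7*1/96² = 5/42
CG = +√(5/42) = +0.345033

+√(5/42) ≈ +0.345033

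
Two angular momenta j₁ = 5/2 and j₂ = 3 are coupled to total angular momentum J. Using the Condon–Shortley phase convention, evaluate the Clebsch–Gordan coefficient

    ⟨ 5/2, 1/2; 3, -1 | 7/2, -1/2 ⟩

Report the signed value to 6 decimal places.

j₁+j₂−J=2  J+j₁−j₂=3  J−j₁+j₂=4  j₁+j₂+J+1=10
(j₁±m₁, j₂±m₂, J±M) = (3,2,2,4,3,4)
P² = 9216/175
sum k=0..2:
  [0] +1/16 = 1/16
  [1] −1/12 = -1/12
  [2] +1/288 = 1/288
S = -5/288
C² = P²·S² = 1/63 ; C = -0.125988

−√(1/63) = -0.125988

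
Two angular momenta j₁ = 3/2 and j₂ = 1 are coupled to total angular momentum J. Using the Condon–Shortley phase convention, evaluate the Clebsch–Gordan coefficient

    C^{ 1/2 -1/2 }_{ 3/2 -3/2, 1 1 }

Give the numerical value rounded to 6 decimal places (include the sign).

√[2·2!1!0!/4! · 0!3!2!0!0!1!] = √(2)
  +(−1)^2/∏(2,0,1,0,0,0)! = 1/2  (running 1/2)
⟨..|..⟩ = √(2)·(1/2) = +0.707107

+0.707107  (= +√(1/2))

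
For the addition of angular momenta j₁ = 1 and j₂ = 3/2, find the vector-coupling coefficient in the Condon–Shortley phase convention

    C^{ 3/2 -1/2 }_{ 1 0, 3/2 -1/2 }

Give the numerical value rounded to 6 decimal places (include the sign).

+√(1/15) = +0.258199

j₁+j₂−J=1  J+j₁−j₂=1  J−j₁+j₂=2  j₁+j₂+J+1=5
(j₁±m₁, j₂±m₂, J±M) = (1,1,1,2,1,2)
P² = 4/15
sum k=0..1:
  [0] +1/1 = 1
  [1] −1/2 = -1/2
S = 1/2
C² = P²·S² = 1/15 ; C = +0.258199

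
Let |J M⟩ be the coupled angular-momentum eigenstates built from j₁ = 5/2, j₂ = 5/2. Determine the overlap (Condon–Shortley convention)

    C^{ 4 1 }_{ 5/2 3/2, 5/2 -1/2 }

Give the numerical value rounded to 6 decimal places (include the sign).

j₁+j₂−J=1  J+j₁−j₂=4  J−j₁+j₂=4  j₁+j₂+J+1=10
(j₁±m₁, j₂±m₂, J±M) = (4,1,2,3,5,3)
P² = 10368/35
sum k=0..1:
  [0] +1/24 = 1/24
  [1] −1/144 = -1/144
S = 5/144
C² = P²·S² = 5/14 ; C = +0.597614

+√(5/14) ≈ +0.597614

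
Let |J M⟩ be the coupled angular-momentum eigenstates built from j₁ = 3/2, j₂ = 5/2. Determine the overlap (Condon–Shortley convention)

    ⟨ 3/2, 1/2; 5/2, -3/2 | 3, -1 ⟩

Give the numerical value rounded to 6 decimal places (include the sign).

+√(49/120) ≈ +0.639010

triangle: 1!*2!*4!/8! = 48/40320
(j±m)!: 2!*1!*1!*4!*2!*4! = 2304
prefactor² = (2J+1)*Δ*N² = 96/5
  k=0: +1/(0!*1!*1!*1!*1!*3!) = 1/6
  k=1: −1/(1!*0!*0!*0!*2!*4!) = -1/48
Σ = 7/48  ⇒  CG² = 96/5*7/48² = 49/120
CG = +√(49/120) = +0.639010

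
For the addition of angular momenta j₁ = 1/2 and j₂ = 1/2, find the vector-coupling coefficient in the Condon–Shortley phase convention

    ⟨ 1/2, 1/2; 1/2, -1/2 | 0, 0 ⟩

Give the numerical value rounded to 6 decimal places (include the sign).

√[1·1!0!0!/2! · 1!0!0!1!0!0!] = √(1/2)
  +(−1)^0/∏(0,1,0,0,0,0)! = 1  (running 1)
⟨..|..⟩ = √(1/2)·(1) = +0.707107

+0.707107  (= +√(1/2))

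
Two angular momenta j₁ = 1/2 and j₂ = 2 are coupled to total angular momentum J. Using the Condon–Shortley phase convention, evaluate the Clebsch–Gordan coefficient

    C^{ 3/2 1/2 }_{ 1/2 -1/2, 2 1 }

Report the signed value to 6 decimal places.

triangle: 1!×0!×3!/5! = 6/120
(j±m)!: 0!×1!×3!×1!×2!×1! = 12
prefactor² = (2J+1)×Δ×N² = 12/5
  k=1: −1/(1!×0!×0!×2!×0!×1!) = -1/2
Σ = -1/2  ⇒  CG² = 12/5×(-1/2)² = 3/5
CG = −√(3/5) = -0.774597

−√(3/5) ≈ -0.774597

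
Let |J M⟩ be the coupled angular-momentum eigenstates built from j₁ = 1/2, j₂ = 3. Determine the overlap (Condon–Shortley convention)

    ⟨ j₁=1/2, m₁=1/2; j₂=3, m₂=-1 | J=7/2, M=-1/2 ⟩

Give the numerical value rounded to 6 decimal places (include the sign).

j₁+j₂−J=0  J+j₁−j₂=1  J−j₁+j₂=6  j₁+j₂+J+1=8
(j₁±m₁, j₂±m₂, J±M) = (1,0,2,4,3,4)
P² = 6912/7
sum k=0..0:
  [0] +1/48 = 1/48
S = 1/48
C² = P²·S² = 3/7 ; C = +0.654654

+√(3/7) = +0.654654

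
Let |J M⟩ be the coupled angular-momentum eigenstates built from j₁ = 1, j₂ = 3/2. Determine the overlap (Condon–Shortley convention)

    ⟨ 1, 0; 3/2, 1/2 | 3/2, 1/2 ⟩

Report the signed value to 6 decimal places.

-0.258199  (= −√(1/15))

j₁+j₂−J=1  J+j₁−j₂=1  J−j₁+j₂=2  j₁+j₂+J+1=5
(j₁±m₁, j₂±m₂, J±M) = (1,1,2,1,2,1)
P² = 4/15
sum k=0..1:
  [0] +1/2 = 1/2
  [1] −1/1 = -1
S = -1/2
C² = P²·S² = 1/15 ; C = -0.258199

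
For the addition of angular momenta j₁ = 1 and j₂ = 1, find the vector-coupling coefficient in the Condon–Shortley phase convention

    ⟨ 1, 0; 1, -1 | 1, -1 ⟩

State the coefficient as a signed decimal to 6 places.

j₁+j₂−J=1  J+j₁−j₂=1  J−j₁+j₂=1  j₁+j₂+J+1=4
(j₁±m₁, j₂±m₂, J±M) = (1,1,0,2,0,2)
P² = 1/2
sum k=0..0:
  [0] +1/1 = 1
S = 1
C² = P²·S² = 1/2 ; C = +0.707107

+0.707107  (= +√(1/2))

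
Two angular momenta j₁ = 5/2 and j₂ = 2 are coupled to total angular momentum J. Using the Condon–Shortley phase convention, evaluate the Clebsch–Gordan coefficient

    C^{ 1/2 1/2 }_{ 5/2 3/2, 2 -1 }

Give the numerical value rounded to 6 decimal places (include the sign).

triangle: 4!*1!*0!/6! = 24/720
(j±m)!: 4!*1!*1!*3!*1!*0! = 144
prefactor² = (2J+1)*Δ*N² = 48/5
  k=1: −1/(1!*3!*0!*0!*1!*0!) = -1/6
Σ = -1/6  ⇒  CG² = 48/5*(-1/6)² = 4/15
CG = −√(4/15) = -0.516398

−√(4/15) = -0.516398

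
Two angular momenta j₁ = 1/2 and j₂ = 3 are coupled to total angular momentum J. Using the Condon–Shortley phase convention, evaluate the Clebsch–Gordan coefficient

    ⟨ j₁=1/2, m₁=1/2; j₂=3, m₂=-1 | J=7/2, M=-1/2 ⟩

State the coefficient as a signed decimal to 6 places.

triangle: 0!*1!*6!/8! = 720/40320
(j±m)!: 1!*0!*2!*4!*3!*4! = 6912
prefactor² = (2J+1)*Δ*N² = 6912/7
  k=0: +1/(0!*0!*0!*2!*1!*4!) = 1/48
Σ = 1/48  ⇒  CG² = 6912/7*1/48² = 3/7
CG = +√(3/7) = +0.654654

+0.654654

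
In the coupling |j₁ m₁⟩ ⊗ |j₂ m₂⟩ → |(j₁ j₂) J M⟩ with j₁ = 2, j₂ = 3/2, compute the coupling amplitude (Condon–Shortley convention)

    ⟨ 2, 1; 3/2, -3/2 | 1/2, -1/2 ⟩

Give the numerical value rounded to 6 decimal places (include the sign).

j₁+j₂−J=3  J+j₁−j₂=1  J−j₁+j₂=0  j₁+j₂+J+1=5
(j₁±m₁, j₂±m₂, J±M) = (3,1,0,3,0,1)
P² = 18/5
sum k=0..0:
  [0] +1/6 = 1/6
S = 1/6
C² = P²·S² = 1/10 ; C = +0.316228

+√(1/10) = +0.316228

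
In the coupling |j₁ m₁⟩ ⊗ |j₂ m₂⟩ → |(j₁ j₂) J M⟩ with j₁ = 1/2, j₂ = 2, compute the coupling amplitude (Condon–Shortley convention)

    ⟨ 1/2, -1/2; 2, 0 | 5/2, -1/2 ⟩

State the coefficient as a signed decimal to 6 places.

triangle: 0!×1!×4!/6! = 24/720
(j±m)!: 0!×1!×2!×2!×2!×3! = 48
prefactor² = (2J+1)×Δ×N² = 48/5
  k=0: +1/(0!×0!×1!×2!×0!×2!) = 1/4
Σ = 1/4  ⇒  CG² = 48/5×1/4² = 3/5
CG = +√(3/5) = +0.774597

+0.774597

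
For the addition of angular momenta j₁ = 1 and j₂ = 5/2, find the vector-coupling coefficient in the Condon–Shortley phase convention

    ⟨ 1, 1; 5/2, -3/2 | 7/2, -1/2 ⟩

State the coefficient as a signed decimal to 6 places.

triangle: 0!·2!·5!/8! = 240/40320
(j±m)!: 2!·0!·1!·4!·3!·4! = 6912
prefactor² = (2J+1)·Δ·N² = 2304/7
  k=0: +1/(0!·0!·0!·1!·2!·4!) = 1/48
Σ = 1/48  ⇒  CG² = 2304/7·1/48² = 1/7
CG = +√(1/7) = +0.377964

+√(1/7) ≈ +0.377964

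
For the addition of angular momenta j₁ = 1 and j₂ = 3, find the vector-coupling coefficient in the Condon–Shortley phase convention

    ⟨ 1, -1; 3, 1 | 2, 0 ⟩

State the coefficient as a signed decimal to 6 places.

+√(2/7) = +0.534522

j₁+j₂−J=2  J+j₁−j₂=0  J−j₁+j₂=4  j₁+j₂+J+1=7
(j₁±m₁, j₂±m₂, J±M) = (0,2,4,2,2,2)
P² = 128/7
sum k=2..2:
  [2] +1/8 = 1/8
S = 1/8
C² = P²·S² = 2/7 ; C = +0.534522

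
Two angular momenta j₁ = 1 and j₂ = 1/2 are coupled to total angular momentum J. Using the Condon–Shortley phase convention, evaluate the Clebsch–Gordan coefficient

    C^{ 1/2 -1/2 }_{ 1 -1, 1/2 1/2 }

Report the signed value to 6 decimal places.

√[2·1!1!0!/3! · 0!2!1!0!0!1!] = √(2/3)
  +(−1)^1/∏(1,0,1,0,0,0)! = -1  (running -1)
⟨..|..⟩ = √(2/3)·(-1) = -0.816497

-0.816497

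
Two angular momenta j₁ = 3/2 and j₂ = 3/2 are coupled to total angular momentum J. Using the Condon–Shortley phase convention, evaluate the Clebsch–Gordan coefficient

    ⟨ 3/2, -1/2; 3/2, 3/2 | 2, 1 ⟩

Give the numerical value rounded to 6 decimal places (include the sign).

triangle: 1!*2!*2!/6! = 4/720
(j±m)!: 1!*2!*3!*0!*3!*1! = 72
prefactor² = (2J+1)*Δ*N² = 2
  k=1: −1/(1!*0!*1!*2!*1!*0!) = -1/2
Σ = -1/2  ⇒  CG² = 2*(-1/2)² = 1/2
CG = −√(1/2) = -0.707107

−√(1/2) = -0.707107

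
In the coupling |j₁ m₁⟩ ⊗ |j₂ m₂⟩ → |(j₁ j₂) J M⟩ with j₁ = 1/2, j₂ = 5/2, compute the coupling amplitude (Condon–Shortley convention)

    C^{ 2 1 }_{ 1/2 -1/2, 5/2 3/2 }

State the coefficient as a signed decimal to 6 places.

triangle: 1!*0!*4!/6! = 24/720
(j±m)!: 0!*1!*4!*1!*3!*1! = 144
prefactor² = (2J+1)*Δ*N² = 24
  k=1: −1/(1!*0!*0!*3!*0!*1!) = -1/6
Σ = -1/6  ⇒  CG² = 24*(-1/6)² = 2/3
CG = −√(2/3) = -0.816497

−√(2/3) ≈ -0.816497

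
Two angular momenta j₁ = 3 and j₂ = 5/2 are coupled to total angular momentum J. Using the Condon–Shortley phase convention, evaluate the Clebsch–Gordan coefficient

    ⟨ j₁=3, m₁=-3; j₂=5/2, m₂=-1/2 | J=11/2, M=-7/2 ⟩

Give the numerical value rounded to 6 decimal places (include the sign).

+0.426401

√[12·0!6!5!/12! · 0!6!2!3!2!9!] = √(149299200/11)
  +(−1)^0/∏(0,0,6,2,0,3)! = 1/8640  (running 1/8640)
⟨..|..⟩ = √(149299200/11)·(1/8640) = +0.426401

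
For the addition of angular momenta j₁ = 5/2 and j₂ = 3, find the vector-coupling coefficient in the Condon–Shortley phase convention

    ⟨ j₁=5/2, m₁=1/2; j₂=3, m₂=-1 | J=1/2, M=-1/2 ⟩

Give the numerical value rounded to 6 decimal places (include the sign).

+0.436436  (= +√(4/21))

√[2·5!0!1!/7! · 3!2!2!4!0!1!] = √(192/7)
  +(−1)^2/∏(2,3,0,0,0,1)! = 1/12  (running 1/12)
⟨..|..⟩ = √(192/7)·(1/12) = +0.436436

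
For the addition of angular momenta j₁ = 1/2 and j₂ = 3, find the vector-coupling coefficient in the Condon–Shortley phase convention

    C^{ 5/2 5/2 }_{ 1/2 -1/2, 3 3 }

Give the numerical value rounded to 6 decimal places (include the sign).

j₁+j₂−J=1  J+j₁−j₂=0  J−j₁+j₂=5  j₁+j₂+J+1=7
(j₁±m₁, j₂±m₂, J±M) = (0,1,6,0,5,0)
P² = 86400/7
sum k=1..1:
  [1] −1/120 = -1/120
S = -1/120
C² = P²·S² = 6/7 ; C = -0.925820

−√(6/7) ≈ -0.925820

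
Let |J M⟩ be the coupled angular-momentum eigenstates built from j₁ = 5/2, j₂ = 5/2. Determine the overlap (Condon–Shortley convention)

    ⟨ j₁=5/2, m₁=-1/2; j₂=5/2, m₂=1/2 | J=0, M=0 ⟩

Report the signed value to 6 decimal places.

√[1·5!0!0!/6! · 2!3!3!2!0!0!] = √(24)
  +(−1)^3/∏(3,2,0,0,0,0)! = -1/12  (running -1/12)
⟨..|..⟩ = √(24)·(-1/12) = -0.408248

−√(1/6) = -0.408248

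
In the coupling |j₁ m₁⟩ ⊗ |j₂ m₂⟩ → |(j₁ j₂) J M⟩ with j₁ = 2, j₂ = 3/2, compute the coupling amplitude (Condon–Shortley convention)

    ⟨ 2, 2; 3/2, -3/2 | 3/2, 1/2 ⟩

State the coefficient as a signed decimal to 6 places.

+√(2/5) = +0.632456

j₁+j₂−J=2  J+j₁−j₂=2  J−j₁+j₂=1  j₁+j₂+J+1=6
(j₁±m₁, j₂±m₂, J±M) = (4,0,0,3,2,1)
P² = 32/5
sum k=0..0:
  [0] +1/4 = 1/4
S = 1/4
C² = P²·S² = 2/5 ; C = +0.632456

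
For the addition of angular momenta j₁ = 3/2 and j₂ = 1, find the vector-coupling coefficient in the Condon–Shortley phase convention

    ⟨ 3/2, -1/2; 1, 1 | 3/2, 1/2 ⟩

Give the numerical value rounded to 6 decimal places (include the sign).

√[4·1!2!1!/5! · 1!2!2!0!2!1!] = √(8/15)
  +(−1)^1/∏(1,0,1,1,1,0)! = -1  (running -1)
⟨..|..⟩ = √(8/15)·(-1) = -0.730297

−√(8/15) = -0.730297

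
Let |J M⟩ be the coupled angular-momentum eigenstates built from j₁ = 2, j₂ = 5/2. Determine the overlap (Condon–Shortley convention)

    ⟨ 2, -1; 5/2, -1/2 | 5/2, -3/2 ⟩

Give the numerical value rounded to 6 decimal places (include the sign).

-0.414039

j₁+j₂−J=2  J+j₁−j₂=2  J−j₁+j₂=3  j₁+j₂+J+1=8
(j₁±m₁, j₂±m₂, J±M) = (1,3,2,3,1,4)
P² = 216/35
sum k=1..2:
  [1] −1/4 = -1/4
  [2] +1/12 = 1/12
S = -1/6
C² = P²·S² = 6/35 ; C = -0.414039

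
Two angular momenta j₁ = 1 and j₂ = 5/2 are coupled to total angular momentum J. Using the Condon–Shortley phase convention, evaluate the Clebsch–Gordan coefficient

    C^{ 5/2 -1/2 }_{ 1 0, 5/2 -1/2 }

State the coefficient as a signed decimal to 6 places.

+0.169031

√[6·1!1!4!/7! · 1!1!2!3!2!3!] = √(144/35)
  +(−1)^0/∏(0,1,1,2,0,2)! = 1/4  (running 1/4)
  +(−1)^1/∏(1,0,0,1,1,3)! = -1/6  (running 1/12)
⟨..|..⟩ = √(144/35)·(1/12) = +0.169031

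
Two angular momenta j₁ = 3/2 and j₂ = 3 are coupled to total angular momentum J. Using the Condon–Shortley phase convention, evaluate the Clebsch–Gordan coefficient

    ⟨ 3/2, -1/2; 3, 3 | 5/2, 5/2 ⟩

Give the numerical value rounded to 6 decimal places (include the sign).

j₁+j₂−J=2  J+j₁−j₂=1  J−j₁+j₂=4  j₁+j₂+J+1=8
(j₁±m₁, j₂±m₂, J±M) = (1,2,6,0,5,0)
P² = 8640/7
sum k=2..2:
  [2] +1/48 = 1/48
S = 1/48
C² = P²·S² = 15/28 ; C = +0.731925

+0.731925  (= +√(15/28))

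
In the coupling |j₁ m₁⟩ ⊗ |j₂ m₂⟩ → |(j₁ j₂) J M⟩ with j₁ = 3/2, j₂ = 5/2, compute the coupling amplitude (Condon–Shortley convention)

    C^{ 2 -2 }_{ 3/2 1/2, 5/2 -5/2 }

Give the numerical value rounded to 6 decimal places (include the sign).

triangle: 2!*1!*3!/7! = 12/5040
(j±m)!: 2!*1!*0!*5!*0!*4! = 5760
prefactor² = (2J+1)*Δ*N² = 480/7
  k=0: +1/(0!*2!*1!*0!*0!*3!) = 1/12
Σ = 1/12  ⇒  CG² = 480/7*1/12² = 10/21
CG = +√(10/21) = +0.690066

+√(10/21) = +0.690066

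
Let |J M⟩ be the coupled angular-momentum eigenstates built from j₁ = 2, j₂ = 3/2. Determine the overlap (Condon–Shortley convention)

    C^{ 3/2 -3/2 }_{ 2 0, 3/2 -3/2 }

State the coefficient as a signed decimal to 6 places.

j₁+j₂−J=2  J+j₁−j₂=2  J−j₁+j₂=1  j₁+j₂+J+1=6
(j₁±m₁, j₂±m₂, J±M) = (2,2,0,3,0,3)
P² = 16/5
sum k=0..0:
  [0] +1/4 = 1/4
S = 1/4
C² = P²·S² = 1/5 ; C = +0.447214

+√(1/5) = +0.447214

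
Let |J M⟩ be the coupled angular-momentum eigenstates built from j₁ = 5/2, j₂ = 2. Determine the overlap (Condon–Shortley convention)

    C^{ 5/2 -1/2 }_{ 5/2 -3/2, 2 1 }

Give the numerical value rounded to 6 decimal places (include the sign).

j₁+j₂−J=2  J+j₁−j₂=3  J−j₁+j₂=2  j₁+j₂+J+1=8
(j₁±m₁, j₂±m₂, J±M) = (1,4,3,1,2,3)
P² = 216/35
sum k=1..2:
  [1] −1/12 = -1/12
  [2] +1/4 = 1/4
S = 1/6
C² = P²·S² = 6/35 ; C = +0.414039

+0.414039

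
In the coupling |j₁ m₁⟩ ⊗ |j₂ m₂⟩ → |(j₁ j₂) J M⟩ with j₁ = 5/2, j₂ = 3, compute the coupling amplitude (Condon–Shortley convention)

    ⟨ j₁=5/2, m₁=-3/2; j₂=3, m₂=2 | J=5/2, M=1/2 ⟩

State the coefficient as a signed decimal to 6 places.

triangle: 3!·2!·3!/9! = 72/362880
(j±m)!: 1!·4!·5!·1!·3!·2! = 34560
prefactor² = (2J+1)·Δ·N² = 288/7
  k=2: +1/(2!·1!·2!·3!·0!·0!) = 1/24
  k=3: −1/(3!·0!·1!·2!·1!·1!) = -1/12
Σ = -1/24  ⇒  CG² = 288/7·(-1/24)² = 1/14
CG = −√(1/14) = -0.267261

−√(1/14) ≈ -0.267261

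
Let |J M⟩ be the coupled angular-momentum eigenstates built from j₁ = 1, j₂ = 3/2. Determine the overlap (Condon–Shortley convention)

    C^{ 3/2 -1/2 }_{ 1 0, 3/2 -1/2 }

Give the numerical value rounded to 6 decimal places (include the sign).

triangle: 1!×1!×2!/5! = 2/120
(j±m)!: 1!×1!×1!×2!×1!×2! = 4
prefactor² = (2J+1)×Δ×N² = 4/15
  k=0: +1/(0!×1!×1!×1!×0!×1!) = 1
  k=1: −1/(1!×0!×0!×0!×1!×2!) = -1/2
Σ = 1/2  ⇒  CG² = 4/15×1/2² = 1/15
CG = +√(1/15) = +0.258199

+0.258199  (= +√(1/15))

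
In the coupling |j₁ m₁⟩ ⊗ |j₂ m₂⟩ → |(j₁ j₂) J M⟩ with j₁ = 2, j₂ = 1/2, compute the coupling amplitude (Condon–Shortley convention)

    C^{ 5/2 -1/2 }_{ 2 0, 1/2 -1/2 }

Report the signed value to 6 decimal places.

j₁+j₂−J=0  J+j₁−j₂=4  J−j₁+j₂=1  j₁+j₂+J+1=6
(j₁±m₁, j₂±m₂, J±M) = (2,2,0,1,2,3)
P² = 48/5
sum k=0..0:
  [0] +1/4 = 1/4
S = 1/4
C² = P²·S² = 3/5 ; C = +0.774597

+√(3/5) ≈ +0.774597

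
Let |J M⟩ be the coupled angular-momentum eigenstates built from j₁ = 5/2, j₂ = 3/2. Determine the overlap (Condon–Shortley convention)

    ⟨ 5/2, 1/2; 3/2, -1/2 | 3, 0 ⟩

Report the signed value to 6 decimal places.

j₁+j₂−J=1  J+j₁−j₂=4  J−j₁+j₂=2  j₁+j₂+J+1=8
(j₁±m₁, j₂±m₂, J±M) = (3,2,1,2,3,3)
P² = 36/5
sum k=0..1:
  [0] +1/4 = 1/4
  [1] −1/12 = -1/12
S = 1/6
C² = P²·S² = 1/5 ; C = +0.447214

+0.447214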